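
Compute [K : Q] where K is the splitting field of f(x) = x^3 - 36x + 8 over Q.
[K : Q] = 6

By the rational root test, any rational root of the monic integer polynomial f(x) = x^3 - 36x + 8 must be an integer dividing the constant term 8, i.e. one of ±{1, 2, 4, 8}. Evaluating: f(1) = -27, f(-1) = 43, f(2) = -56, f(-2) = 72, f(4) = -72, f(-4) = 88, f(8) = 232, f(-8) = -216; none is 0, so f has no rational root and is therefore irreducible over Q (a cubic with no linear factor over a field is irreducible). For an irreducible cubic, the Galois group is A_3 or S_3 according as the discriminant disc(f) = -4a^3 - 27b^2 = -4·(-36)^3 - 27·(8)^2 = 184896 is or is not a square in Q. Here disc(f) = 184896 is not a perfect square in Q, so the Galois group of f over Q is not contained in A_3 and must be all of S_3. The splitting field has degree |S_3| = 6 over Q, so [K : Q] = 6.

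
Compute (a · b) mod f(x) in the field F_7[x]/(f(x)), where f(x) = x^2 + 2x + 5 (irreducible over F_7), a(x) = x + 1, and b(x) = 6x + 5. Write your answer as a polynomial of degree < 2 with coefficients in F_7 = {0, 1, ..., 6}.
a · b ≡ 6x + 3 (mod f(x))

Multiply in F_7[x]: a(x)·b(x) = (x + 1)·(6x + 5) = 6x^2 + 4x + 5. This has degree ≥ 2, so divide by f(x) over F_7: 6x^2 + 4x + 5 = (6)·(x^2 + 2x + 5) + (6x + 3). Hence a·b ≡ 6x + 3 (mod f). (F_7[x]/(f) is a field with 7^2 = 49 elements since f is irreducible of degree 2.)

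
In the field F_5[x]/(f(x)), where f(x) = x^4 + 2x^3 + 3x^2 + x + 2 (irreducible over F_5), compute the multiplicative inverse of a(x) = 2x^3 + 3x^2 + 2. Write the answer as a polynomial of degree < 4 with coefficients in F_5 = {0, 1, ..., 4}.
a(x)^(-1) ≡ 3x^3 + x^2 + 2x + 4 (mod f(x))

Since f is irreducible over F_5, F_5[x]/(f) is a field and a(x) ≠ 0 has an inverse. Apply the extended Euclidean algorithm to f(x) and a(x) in F_5[x]: f(x) = (3x + 4)·a(x) + (x^2 + 4);  a(x) = (2x + 3)·(x^2 + 4) + (2x);  (x^2 + 4) = (3x)·(2x) + (4). The last nonzero remainder is the constant 4 = gcd(f, a) in F_5. Back-substituting through the division chain expresses 4 = s(x)·a(x) + t(x)·f(x) with s(x) ≡ 2x^3 + 4x^2 + 3x + 1 (mod f), so (2x^3 + 4x^2 + 3x + 1)·a(x) ≡ 4 (mod f). Multiplying by 4^(-1) ≡ 4 in F_5 gives a(x)^(-1) ≡ 4·(2x^3 + 4x^2 + 3x + 1) ≡ 3x^3 + x^2 + 2x + 4 (mod f). Check: (2x^3 + 3x^2 + 2)·(3x^3 + x^2 + 2x + 4) = x^6 + x^5 + 2x^4 + 4x^2 + 4x + 3 ≡ 1 (mod x^4 + 2x^3 + 3x^2 + x + 2).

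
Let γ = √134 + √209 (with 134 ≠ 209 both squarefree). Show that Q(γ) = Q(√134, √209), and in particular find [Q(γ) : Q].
[Q(γ) : Q] = 4 (equivalently, Q(γ) = Q(√134, √209))

Obviously Q(γ) ⊆ Q(√134, √209), and [Q(√134, √209):Q] = 4 (since 134, 209 are distinct squarefree integers > 1 with 28006 not a perfect square). To show equality we compute the minimal polynomial of γ. From γ = √134 + √209: γ^2 = 134 + 2√(28006) + 209 = 343 + 2√(28006), so γ^2 - 343 = 2√(28006); squaring, (γ^2 - 343)^2 = 4·28006, i.e. γ^4 - 686γ^2 + 117649 - 112024 = 0, i.e. γ^4 - 686γ^2 + 5625 = 0. So γ is a root of x^4 - 686x^2 + 5625. This polynomial is irreducible over Q: it has no rational root (each ±√134 ± √209 is irrational), and any factorization into two quadratics over Q would force √(28006) ∈ Q (pairing opposite roots) or √134, √209 ∈ Q (other pairings), all impossible. Hence [Q(γ):Q] = 4 = [Q(√134, √209):Q], so Q(γ) = Q(√134, √209).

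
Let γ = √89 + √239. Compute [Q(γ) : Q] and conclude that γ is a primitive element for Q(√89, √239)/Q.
[Q(γ) : Q] = 4 (equivalently, Q(γ) = Q(√89, √239))

Obviously Q(γ) ⊆ Q(√89, √239), and [Q(√89, √239):Q] = 4 (since 89, 239 are distinct squarefree integers > 1 with 21271 not a perfect square). To show equality we compute the minimal polynomial of γ. From γ = √89 + √239: γ^2 = 89 + 2√(21271) + 239 = 328 + 2√(21271), so γ^2 - 328 = 2√(21271); squaring, (γ^2 - 328)^2 = 4·21271, i.e. γ^4 - 656γ^2 + 107584 - 85084 = 0, i.e. γ^4 - 656γ^2 + 22500 = 0. So γ is a root of x^4 - 656x^2 + 22500. This polynomial is irreducible over Q: it has no rational root (each ±√89 ± √239 is irrational), and any factorization into two quadratics over Q would force √(21271) ∈ Q (pairing opposite roots) or √89, √239 ∈ Q (other pairings), all impossible. Hence [Q(γ):Q] = 4 = [Q(√89, √239):Q], so Q(γ) = Q(√89, √239).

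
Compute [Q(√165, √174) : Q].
[Q(√165, √174) : Q] = 4

[Q(√165):Q] = 2 (min poly x^2 - 165, irreducible since 165 is squarefree > 1). For the top step, suppose √174 ∈ Q(√165), say √174 = c + d√165 with c, d ∈ Q. Squaring: 174 = c^2 + 165d^2 + 2cd√165. Since √165 ∉ Q this forces 2cd = 0. If d = 0 then √174 = c ∈ Q, contradicting 174 squarefree > 1. If c = 0 then 174 = 165d^2, so 165·174 = (165d)^2 is a perfect square in Q — but 165·174 = 28710 is not a perfect square (since 165 and 174 are distinct squarefree integers). Contradiction. Hence √174 ∉ Q(√165), so x^2 - 174 stays irreducible over Q(√165) and [Q(√165, √174) : Q(√165)] = 2. By the tower law, [Q(√165, √174) : Q] = 2 · 2 = 4.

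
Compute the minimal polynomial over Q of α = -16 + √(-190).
m_α(x) = x^2 + 32x + 446

From α + 16 = √(-190), squaring gives (α + 16)^2 = -190, i.e. α^2 + 32α + 256 = -190, so α^2 + 32α + 446 = 0. The discriminant of x^2 + 32x + 446 is (32)^2 - 4·(446) = 1024 - 1784 = -760, and 4·(-190) is not a perfect square in Q since -190 is squarefree and ≠ 1. Hence x^2 + 32x + 446 is irreducible over Q and is the minimal polynomial of α.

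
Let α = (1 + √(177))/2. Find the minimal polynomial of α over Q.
m_α(x) = x^2 - x - 44

From 2α - 1 = √(177), squaring gives (2α - 1)^2 = 177, i.e. 4α^2 - 4α + 1 = 177, so α^2 - α + (1 - 177)/4 = 0. Since 177 ≡ 1 (mod 4), (1 - 177)/4 = -44 ∈ Z. The polynomial x^2 - x - 44 has discriminant 1 - 4·(-44) = 177, which is not a perfect square in Q (d = 177 is squarefree and ≠ 1), so x^2 - x - 44 is irreducible over Q. It is the minimal polynomial of α.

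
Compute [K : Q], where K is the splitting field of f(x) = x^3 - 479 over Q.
[K : Q] = 6

The roots of x^3 - 479 are ∛479, ω∛479, ω^2∛479 where ω = e^(2πi/3) is a primitive cube root of unity, so K = Q(∛479, ω). Now [Q(∛479):Q] = 3 (since 479 is not a perfect cube, x^3 - 479 is irreducible) and [Q(ω):Q] = 2. Both 2 and 3 divide [K:Q], and [K:Q] ≤ 3·2 = 6, so [K:Q] = 6. (Equivalently: Q(∛479) ⊂ R but ω ∉ R, so [K : Q(∛479)] = 2.)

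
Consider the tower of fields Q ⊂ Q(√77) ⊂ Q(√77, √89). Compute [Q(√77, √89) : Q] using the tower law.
[Q(√77, √89) : Q] = 4

[Q(√77):Q] = 2 (min poly x^2 - 77, irreducible since 77 is squarefree > 1). For the top step, suppose √89 ∈ Q(√77), say √89 = c + d√77 with c, d ∈ Q. Squaring: 89 = c^2 + 77d^2 + 2cd√77. Since √77 ∉ Q this forces 2cd = 0. If d = 0 then √89 = c ∈ Q, contradicting 89 squarefree > 1. If c = 0 then 89 = 77d^2, so 77·89 = (77d)^2 is a perfect square in Q — but 77·89 = 6853 is not a perfect square (since 77 and 89 are distinct squarefree integers). Contradiction. Hence √89 ∉ Q(√77), so x^2 - 89 stays irreducible over Q(√77) and [Q(√77, √89) : Q(√77)] = 2. By the tower law, [Q(√77, √89) : Q] = 2 · 2 = 4.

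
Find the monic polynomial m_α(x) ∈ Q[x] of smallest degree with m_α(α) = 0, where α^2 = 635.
m_α(x) = x^2 - 635

α satisfies α^2 - 635 = 0, so x^2 - 635 annihilates α. Since d = 635 is squarefree and ≠ 1, it is not a perfect square in Q, so x^2 - 635 has no rational root and is therefore irreducible over Q (a degree-2 polynomial over a field is irreducible iff it has no root). Hence m_α(x) = x^2 - 635.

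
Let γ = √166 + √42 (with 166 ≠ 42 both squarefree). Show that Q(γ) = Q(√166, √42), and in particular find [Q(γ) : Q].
[Q(γ) : Q] = 4 (equivalently, Q(γ) = Q(√166, √42))

Obviously Q(γ) ⊆ Q(√166, √42), and [Q(√166, √42):Q] = 4 (since 166, 42 are distinct squarefree integers > 1 with 6972 not a perfect square). To show equality we compute the minimal polynomial of γ. From γ = √166 + √42: γ^2 = 166 + 2√(6972) + 42 = 208 + 2√(6972), so γ^2 - 208 = 2√(6972); squaring, (γ^2 - 208)^2 = 4·6972, i.e. γ^4 - 416γ^2 + 43264 - 27888 = 0, i.e. γ^4 - 416γ^2 + 15376 = 0. So γ is a root of x^4 - 416x^2 + 15376. This polynomial is irreducible over Q: it has no rational root (each ±√166 ± √42 is irrational), and any factorization into two quadratics over Q would force √(6972) ∈ Q (pairing opposite roots) or √166, √42 ∈ Q (other pairings), all impossible. Hence [Q(γ):Q] = 4 = [Q(√166, √42):Q], so Q(γ) = Q(√166, √42).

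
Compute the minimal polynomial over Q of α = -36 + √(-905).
m_α(x) = x^2 + 72x + 2201

From α + 36 = √(-905), squaring gives (α + 36)^2 = -905, i.e. α^2 + 72α + 1296 = -905, so α^2 + 72α + 2201 = 0. The discriminant of x^2 + 72x + 2201 is (72)^2 - 4·(2201) = 5184 - 8804 = -3620, and 4·(-905) is not a perfect square in Q since -905 is squarefree and ≠ 1. Hence x^2 + 72x + 2201 is irreducible over Q and is the minimal polynomial of α.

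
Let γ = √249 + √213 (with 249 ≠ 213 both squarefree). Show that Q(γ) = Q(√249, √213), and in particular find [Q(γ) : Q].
[Q(γ) : Q] = 4 (equivalently, Q(γ) = Q(√249, √213))

Obviously Q(γ) ⊆ Q(√249, √213), and [Q(√249, √213):Q] = 4 (since 249, 213 are distinct squarefree integers > 1 with 53037 not a perfect square). To show equality we compute the minimal polynomial of γ. From γ = √249 + √213: γ^2 = 249 + 2√(53037) + 213 = 462 + 2√(53037), so γ^2 - 462 = 2√(53037); squaring, (γ^2 - 462)^2 = 4·53037, i.e. γ^4 - 924γ^2 + 213444 - 212148 = 0, i.e. γ^4 - 924γ^2 + 1296 = 0. So γ is a root of x^4 - 924x^2 + 1296. This polynomial is irreducible over Q: it has no rational root (each ±√249 ± √213 is irrational), and any factorization into two quadratics over Q would force √(53037) ∈ Q (pairing opposite roots) or √249, √213 ∈ Q (other pairings), all impossible. Hence [Q(γ):Q] = 4 = [Q(√249, √213):Q], so Q(γ) = Q(√249, √213).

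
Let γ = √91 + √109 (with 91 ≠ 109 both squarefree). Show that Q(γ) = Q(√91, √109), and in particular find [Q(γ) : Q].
[Q(γ) : Q] = 4 (equivalently, Q(γ) = Q(√91, √109))

Obviously Q(γ) ⊆ Q(√91, √109), and [Q(√91, √109):Q] = 4 (since 91, 109 are distinct squarefree integers > 1 with 9919 not a perfect square). To show equality we compute the minimal polynomial of γ. From γ = √91 + √109: γ^2 = 91 + 2√(9919) + 109 = 200 + 2√(9919), so γ^2 - 200 = 2√(9919); squaring, (γ^2 - 200)^2 = 4·9919, i.e. γ^4 - 400γ^2 + 40000 - 39676 = 0, i.e. γ^4 - 400γ^2 + 324 = 0. So γ is a root of x^4 - 400x^2 + 324. This polynomial is irreducible over Q: it has no rational root (each ±√91 ± √109 is irrational), and any factorization into two quadratics over Q would force √(9919) ∈ Q (pairing opposite roots) or √91, √109 ∈ Q (other pairings), all impossible. Hence [Q(γ):Q] = 4 = [Q(√91, √109):Q], so Q(γ) = Q(√91, √109).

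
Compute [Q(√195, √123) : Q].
[Q(√195, √123) : Q] = 4

[Q(√195):Q] = 2 (min poly x^2 - 195, irreducible since 195 is squarefree > 1). For the top step, suppose √123 ∈ Q(√195), say √123 = c + d√195 with c, d ∈ Q. Squaring: 123 = c^2 + 195d^2 + 2cd√195. Since √195 ∉ Q this forces 2cd = 0. If d = 0 then √123 = c ∈ Q, contradicting 123 squarefree > 1. If c = 0 then 123 = 195d^2, so 195·123 = (195d)^2 is a perfect square in Q — but 195·123 = 23985 is not a perfect square (since 195 and 123 are distinct squarefree integers). Contradiction. Hence √123 ∉ Q(√195), so x^2 - 123 stays irreducible over Q(√195) and [Q(√195, √123) : Q(√195)] = 2. By the tower law, [Q(√195, √123) : Q] = 2 · 2 = 4.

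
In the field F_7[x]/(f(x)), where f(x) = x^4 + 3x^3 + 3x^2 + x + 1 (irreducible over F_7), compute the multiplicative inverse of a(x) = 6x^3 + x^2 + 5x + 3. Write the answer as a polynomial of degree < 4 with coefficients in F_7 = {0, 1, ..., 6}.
a(x)^(-1) ≡ 4x^3 + 3x^2 + x + 1 (mod f(x))

Since f is irreducible over F_7, F_7[x]/(f) is a field and a(x) ≠ 0 has an inverse. Apply the extended Euclidean algorithm to f(x) and a(x) in F_7[x]: f(x) = (6x + 3)·a(x) + (5x^2 + 3x + 6);  a(x) = (4x + 2)·(5x^2 + 3x + 6) + (3x + 5);  (5x^2 + 3x + 6) = (4x + 6)·(3x + 5) + (4). The last nonzero remainder is the constant 4 = gcd(f, a) in F_7. Back-substituting through the division chain expresses 4 = s(x)·a(x) + t(x)·f(x) with s(x) ≡ 2x^3 + 5x^2 + 4x + 4 (mod f), so (2x^3 + 5x^2 + 4x + 4)·a(x) ≡ 4 (mod f). Multiplying by 4^(-1) ≡ 2 in F_7 gives a(x)^(-1) ≡ 2·(2x^3 + 5x^2 + 4x + 4) ≡ 4x^3 + 3x^2 + x + 1 (mod f). Check: (6x^3 + x^2 + 5x + 3)·(4x^3 + 3x^2 + x + 1) = 3x^6 + x^5 + x^4 + 6x^3 + x^2 + x + 3 ≡ 1 (mod x^4 + 3x^3 + 3x^2 + x + 1).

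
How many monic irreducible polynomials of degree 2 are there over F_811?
There are 328455 monic irreducible polynomials of degree 2 over F_811

Each element of F_{811^2} that lies in no proper subfield is a root of exactly one monic irreducible of degree 2 over F_811, and each such polynomial has 2 distinct roots in F_{811^2}. By Möbius inversion the count is N_811(2) = (1/2) Σ_{d|2} μ(2/d) · 811^d = (1/2)(μ(2)·811^1 + μ(1)·811^2) = 656910/2 = 328455.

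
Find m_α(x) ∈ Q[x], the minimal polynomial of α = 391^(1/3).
m_α(x) = x^3 - 391

α satisfies α^3 = 391, so x^3 - 391 annihilates α. By the rational root test, a rational root p/q (in lowest terms) of x^3 - 391 would satisfy p^3 = 391 q^3, forcing q = 1 and p^3 = 391; but 391 is not a perfect cube, contradiction. A monic cubic over Q with no rational root is irreducible (any nontrivial factorization would include a linear factor). Hence x^3 - 391 is the minimal polynomial of α, and in particular [Q(α):Q] = 3.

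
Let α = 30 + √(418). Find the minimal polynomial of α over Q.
m_α(x) = x^2 - 60x + 482

From α - 30 = √(418), squaring gives (α - 30)^2 = 418, i.e. α^2 - 60α + 900 = 418, so α^2 - 60α + 482 = 0. The discriminant of x^2 - 60x + 482 is (-60)^2 - 4·(482) = 3600 - 1928 = 1672, and 4·(418) is not a perfect square in Q since 418 is squarefree and ≠ 1. Hence x^2 - 60x + 482 is irreducible over Q and is the minimal polynomial of α.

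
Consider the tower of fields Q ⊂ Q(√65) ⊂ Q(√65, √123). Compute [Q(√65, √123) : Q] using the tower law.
[Q(√65, √123) : Q] = 4

[Q(√65):Q] = 2 (min poly x^2 - 65, irreducible since 65 is squarefree > 1). For the top step, suppose √123 ∈ Q(√65), say √123 = c + d√65 with c, d ∈ Q. Squaring: 123 = c^2 + 65d^2 + 2cd√65. Since √65 ∉ Q this forces 2cd = 0. If d = 0 then √123 = c ∈ Q, contradicting 123 squarefree > 1. If c = 0 then 123 = 65d^2, so 65·123 = (65d)^2 is a perfect square in Q — but 65·123 = 7995 is not a perfect square (since 65 and 123 are distinct squarefree integers). Contradiction. Hence √123 ∉ Q(√65), so x^2 - 123 stays irreducible over Q(√65) and [Q(√65, √123) : Q(√65)] = 2. By the tower law, [Q(√65, √123) : Q] = 2 · 2 = 4.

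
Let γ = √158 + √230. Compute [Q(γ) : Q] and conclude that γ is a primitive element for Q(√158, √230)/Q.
[Q(γ) : Q] = 4 (equivalently, Q(γ) = Q(√158, √230))

Obviously Q(γ) ⊆ Q(√158, √230), and [Q(√158, √230):Q] = 4 (since 158, 230 are distinct squarefree integers > 1 with 36340 not a perfect square). To show equality we compute the minimal polynomial of γ. From γ = √158 + √230: γ^2 = 158 + 2√(36340) + 230 = 388 + 2√(36340), so γ^2 - 388 = 2√(36340); squaring, (γ^2 - 388)^2 = 4·36340, i.e. γ^4 - 776γ^2 + 150544 - 145360 = 0, i.e. γ^4 - 776γ^2 + 5184 = 0. So γ is a root of x^4 - 776x^2 + 5184. This polynomial is irreducible over Q: it has no rational root (each ±√158 ± √230 is irrational), and any factorization into two quadratics over Q would force √(36340) ∈ Q (pairing opposite roots) or √158, √230 ∈ Q (other pairings), all impossible. Hence [Q(γ):Q] = 4 = [Q(√158, √230):Q], so Q(γ) = Q(√158, √230).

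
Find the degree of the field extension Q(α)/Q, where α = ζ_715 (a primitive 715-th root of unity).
[Q(α):Q] = 480

The minimal polynomial of ζ_715 over Q is the 715-th cyclotomic polynomial Φ_715(x), which is irreducible over Q and has degree φ(715) = 480. Hence [Q(α):Q] = φ(715) = 480.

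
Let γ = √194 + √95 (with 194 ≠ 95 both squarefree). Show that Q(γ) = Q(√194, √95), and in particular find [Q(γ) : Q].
[Q(γ) : Q] = 4 (equivalently, Q(γ) = Q(√194, √95))

Obviously Q(γ) ⊆ Q(√194, √95), and [Q(√194, √95):Q] = 4 (since 194, 95 are distinct squarefree integers > 1 with 18430 not a perfect square). To show equality we compute the minimal polynomial of γ. From γ = √194 + √95: γ^2 = 194 + 2√(18430) + 95 = 289 + 2√(18430), so γ^2 - 289 = 2√(18430); squaring, (γ^2 - 289)^2 = 4·18430, i.e. γ^4 - 578γ^2 + 83521 - 73720 = 0, i.e. γ^4 - 578γ^2 + 9801 = 0. So γ is a root of x^4 - 578x^2 + 9801. This polynomial is irreducible over Q: it has no rational root (each ±√194 ± √95 is irrational), and any factorization into two quadratics over Q would force √(18430) ∈ Q (pairing opposite roots) or √194, √95 ∈ Q (other pairings), all impossible. Hence [Q(γ):Q] = 4 = [Q(√194, √95):Q], so Q(γ) = Q(√194, √95).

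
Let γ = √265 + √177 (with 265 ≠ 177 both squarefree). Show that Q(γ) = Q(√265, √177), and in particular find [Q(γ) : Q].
[Q(γ) : Q] = 4 (equivalently, Q(γ) = Q(√265, √177))

Obviously Q(γ) ⊆ Q(√265, √177), and [Q(√265, √177):Q] = 4 (since 265, 177 are distinct squarefree integers > 1 with 46905 not a perfect square). To show equality we compute the minimal polynomial of γ. From γ = √265 + √177: γ^2 = 265 + 2√(46905) + 177 = 442 + 2√(46905), so γ^2 - 442 = 2√(46905); squaring, (γ^2 - 442)^2 = 4·46905, i.e. γ^4 - 884γ^2 + 195364 - 187620 = 0, i.e. γ^4 - 884γ^2 + 7744 = 0. So γ is a root of x^4 - 884x^2 + 7744. This polynomial is irreducible over Q: it has no rational root (each ±√265 ± √177 is irrational), and any factorization into two quadratics over Q would force √(46905) ∈ Q (pairing opposite roots) or √265, √177 ∈ Q (other pairings), all impossible. Hence [Q(γ):Q] = 4 = [Q(√265, √177):Q], so Q(γ) = Q(√265, √177).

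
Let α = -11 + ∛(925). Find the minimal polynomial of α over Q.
m_α(x) = x^3 + 33x^2 + 363x + 406

Set β = α + 11 = ∛(925), so β^3 = 925. Then (α + 11)^3 - 925 = 0, i.e. α is a root of g(x) = (x + 11)^3 - 925 = x^3 + 33x^2 + 363x + 406. Since g(x) = h(x + 11) where h(x) = x^3 - 925, and h is irreducible over Q (because 925 is not a perfect cube, so h has no rational root, and a monic cubic with no rational root is irreducible), g is also irreducible (irreducibility is preserved under the substitution x → x + 11). Hence m_α(x) = x^3 + 33x^2 + 363x + 406.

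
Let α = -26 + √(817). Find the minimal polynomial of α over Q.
m_α(x) = x^2 + 52x - 141

From α + 26 = √(817), squaring gives (α + 26)^2 = 817, i.e. α^2 + 52α + 676 = 817, so α^2 + 52α - 141 = 0. The discriminant of x^2 + 52x - 141 is (52)^2 - 4·(-141) = 2704 + 564 = 3268, and 4·(817) is not a perfect square in Q since 817 is squarefree and ≠ 1. Hence x^2 + 52x - 141 is irreducible over Q and is the minimal polynomial of α.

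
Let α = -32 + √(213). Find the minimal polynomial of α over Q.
m_α(x) = x^2 + 64x + 811

From α + 32 = √(213), squaring gives (α + 32)^2 = 213, i.e. α^2 + 64α + 1024 = 213, so α^2 + 64α + 811 = 0. The discriminant of x^2 + 64x + 811 is (64)^2 - 4·(811) = 4096 - 3244 = 852, and 4·(213) is not a perfect square in Q since 213 is squarefree and ≠ 1. Hence x^2 + 64x + 811 is irreducible over Q and is the minimal polynomial of α.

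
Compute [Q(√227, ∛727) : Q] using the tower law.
[Q(√227, ∛727) : Q] = 6

Let L = Q(√227, ∛727). Since Q(√227) ⊂ L and [Q(√227):Q] = 2, the tower law gives 2 | [L:Q]. Likewise Q(∛727) ⊂ L with [Q(∛727):Q] = 3 (because 727 is not a perfect cube), so 3 | [L:Q]. As gcd(2,3) = 1, [L:Q] is divisible by 6. Conversely L is generated over Q by √227 and ∛727, so [L:Q] ≤ 2·3 = 6. Therefore [Q(√227, ∛727) : Q] = 6.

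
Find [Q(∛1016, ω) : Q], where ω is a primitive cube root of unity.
[Q(∛1016, ω) : Q] = 6

[Q(∛1016):Q] = 3 (min poly x^3 - 1016, irreducible since 1016 is not a perfect cube). [Q(ω):Q] = 2 (min poly x^2 + x + 1). Since Q(∛1016) ⊂ R and ω ∉ R, we have ω ∉ Q(∛1016), so x^2 + x + 1 remains irreducible over Q(∛1016) and [Q(∛1016, ω) : Q(∛1016)] = 2. By the tower law, [Q(∛1016, ω) : Q] = 3 · 2 = 6. (In fact Q(∛1016, ω) is the splitting field of x^3 - 1016 over Q.)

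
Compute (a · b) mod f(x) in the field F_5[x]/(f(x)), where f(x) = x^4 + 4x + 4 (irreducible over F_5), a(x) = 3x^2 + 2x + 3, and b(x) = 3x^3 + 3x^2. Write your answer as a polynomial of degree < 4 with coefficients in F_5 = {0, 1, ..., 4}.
a · b ≡ 3x^2 + 4x (mod f(x))

Multiply in F_5[x]: a(x)·b(x) = (3x^2 + 2x + 3)·(3x^3 + 3x^2) = 4x^5 + 4x^2. This has degree ≥ 4, so divide by f(x) over F_5: 4x^5 + 4x^2 = (4x)·(x^4 + 4x + 4) + (3x^2 + 4x). Hence a·b ≡ 3x^2 + 4x (mod f). (F_5[x]/(f) is a field with 5^4 = 625 elements since f is irreducible of degree 4.)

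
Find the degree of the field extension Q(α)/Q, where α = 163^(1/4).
[Q(α):Q] = 4

α is a root of x^4 - 163. By Eisenstein's criterion at the prime p = 163 (which divides the constant term 163 but p^2 = 26569 does not, since 163 is squarefree), x^4 - 163 is irreducible over Q. Hence [Q(α):Q] = 4.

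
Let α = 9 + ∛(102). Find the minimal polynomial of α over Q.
m_α(x) = x^3 - 27x^2 + 243x - 831

Set β = α - 9 = ∛(102), so β^3 = 102. Then (α - 9)^3 - 102 = 0, i.e. α is a root of g(x) = (x - 9)^3 - 102 = x^3 - 27x^2 + 243x - 831. Since g(x) = h(x - 9) where h(x) = x^3 - 102, and h is irreducible over Q (because 102 is not a perfect cube, so h has no rational root, and a monic cubic with no rational root is irreducible), g is also irreducible (irreducibility is preserved under the substitution x → x - 9). Hence m_α(x) = x^3 - 27x^2 + 243x - 831.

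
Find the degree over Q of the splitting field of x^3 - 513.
[K : Q] = 6

The roots of x^3 - 513 are ∛513, ω∛513, ω^2∛513 where ω = e^(2πi/3) is a primitive cube root of unity, so K = Q(∛513, ω). Now [Q(∛513):Q] = 3 (since 513 is not a perfect cube, x^3 - 513 is irreducible) and [Q(ω):Q] = 2. Both 2 and 3 divide [K:Q], and [K:Q] ≤ 3·2 = 6, so [K:Q] = 6. (Equivalently: Q(∛513) ⊂ R but ω ∉ R, so [K : Q(∛513)] = 2.)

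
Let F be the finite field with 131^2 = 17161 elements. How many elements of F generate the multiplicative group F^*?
There are φ(17160) = 3840 primitive elements

F_q^* is cyclic of order q - 1 = 17160. A cyclic group of order m has exactly φ(m) generators. Here m = 17160 = 2^3 · 3 · 5 · 11 · 13, so the number of primitive elements is φ(17160) = 3840.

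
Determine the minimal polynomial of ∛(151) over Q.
m_α(x) = x^3 - 151

α satisfies α^3 = 151, so x^3 - 151 annihilates α. By the rational root test, a rational root p/q (in lowest terms) of x^3 - 151 would satisfy p^3 = 151 q^3, forcing q = 1 and p^3 = 151; but 151 is not a perfect cube, contradiction. A monic cubic over Q with no rational root is irreducible (any nontrivial factorization would include a linear factor). Hence x^3 - 151 is the minimal polynomial of α, and in particular [Q(α):Q] = 3.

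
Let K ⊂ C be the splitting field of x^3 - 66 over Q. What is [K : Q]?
[K : Q] = 6

The roots of x^3 - 66 are ∛66, ω∛66, ω^2∛66 where ω = e^(2πi/3) is a primitive cube root of unity, so K = Q(∛66, ω). Now [Q(∛66):Q] = 3 (since 66 is not a perfect cube, x^3 - 66 is irreducible) and [Q(ω):Q] = 2. Both 2 and 3 divide [K:Q], and [K:Q] ≤ 3·2 = 6, so [K:Q] = 6. (Equivalently: Q(∛66) ⊂ R but ω ∉ R, so [K : Q(∛66)] = 2.)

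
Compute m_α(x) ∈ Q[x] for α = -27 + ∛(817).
m_α(x) = x^3 + 81x^2 + 2187x + 18866

Set β = α + 27 = ∛(817), so β^3 = 817. Then (α + 27)^3 - 817 = 0, i.e. α is a root of g(x) = (x + 27)^3 - 817 = x^3 + 81x^2 + 2187x + 18866. Since g(x) = h(x + 27) where h(x) = x^3 - 817, and h is irreducible over Q (because 817 is not a perfect cube, so h has no rational root, and a monic cubic with no rational root is irreducible), g is also irreducible (irreducibility is preserved under the substitution x → x + 27). Hence m_α(x) = x^3 + 81x^2 + 2187x + 18866.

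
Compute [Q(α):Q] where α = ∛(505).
[Q(α):Q] = 3

The minimal polynomial of α is x^3 - 505, irreducible over Q since 505 is not a perfect cube (so x^3 - 505 has no rational root). Hence [Q(α):Q] = deg(m_α) = 3.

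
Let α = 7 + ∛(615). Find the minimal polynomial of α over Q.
m_α(x) = x^3 - 21x^2 + 147x - 958

Set β = α - 7 = ∛(615), so β^3 = 615. Then (α - 7)^3 - 615 = 0, i.e. α is a root of g(x) = (x - 7)^3 - 615 = x^3 - 21x^2 + 147x - 958. Since g(x) = h(x - 7) where h(x) = x^3 - 615, and h is irreducible over Q (because 615 is not a perfect cube, so h has no rational root, and a monic cubic with no rational root is irreducible), g is also irreducible (irreducibility is preserved under the substitution x → x - 7). Hence m_α(x) = x^3 - 21x^2 + 147x - 958.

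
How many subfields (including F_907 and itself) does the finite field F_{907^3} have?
F_{907^3} has 2 subfields

The subfields of F_{p^n} are exactly the fields F_{p^d} for d | n (each is the fixed field of the unique index-d subgroup of Gal(F_{p^n}/F_p) ≅ Z/nZ). The divisors of n = 3 are {1, 3}, giving 2 subfields: F_{907^1}, F_{907^3}.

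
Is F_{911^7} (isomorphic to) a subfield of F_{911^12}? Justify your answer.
No: F_{911^7} is not a subfield of F_{911^12}

F_{p^m} embeds in F_{p^n} iff m | n. Here 7 ∤ 12 (since 12 = 1·7 + 5 with remainder 5 ≠ 0), so F_{911^7} is not a subfield of F_{911^12}. Equivalently: if it were, the tower law would give 7 = [F_{911^7}:F_911] dividing [F_{911^12}:F_911] = 12, contradiction.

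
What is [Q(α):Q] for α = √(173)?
[Q(α):Q] = 2

[Q(α):Q] equals the degree of the minimal polynomial of α. Here α^2 = 173 and x^2 - 173 is irreducible (d = 173 is squarefree, ≠ 1, hence not a square), so deg(m_α) = 2. Thus [Q(α):Q] = 2.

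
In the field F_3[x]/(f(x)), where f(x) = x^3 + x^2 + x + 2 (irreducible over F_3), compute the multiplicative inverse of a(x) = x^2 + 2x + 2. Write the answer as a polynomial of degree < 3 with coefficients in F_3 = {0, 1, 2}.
a(x)^(-1) ≡ x^2 (mod f(x))

Since f is irreducible over F_3, F_3[x]/(f) is a field and a(x) ≠ 0 has an inverse. Apply the extended Euclidean algorithm to f(x) and a(x) in F_3[x]: f(x) = (x + 2)·a(x) + (x + 1);  a(x) = (x + 1)·(x + 1) + (1). The last nonzero remainder is the constant 1 = gcd(f, a) in F_3. Back-substituting through the division chain expresses 1 = s(x)·a(x) + t(x)·f(x) with s(x) ≡ x^2 (mod f), so a(x)^(-1) ≡ s(x) = x^2 (mod f). Check: (x^2 + 2x + 2)·(x^2) = x^4 + 2x^3 + 2x^2 ≡ 1 (mod x^3 + x^2 + x + 2).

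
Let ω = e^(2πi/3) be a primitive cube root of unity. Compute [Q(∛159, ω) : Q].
[Q(∛159, ω) : Q] = 6

[Q(∛159):Q] = 3 (min poly x^3 - 159, irreducible since 159 is not a perfect cube). [Q(ω):Q] = 2 (min poly x^2 + x + 1). Since Q(∛159) ⊂ R and ω ∉ R, we have ω ∉ Q(∛159), so x^2 + x + 1 remains irreducible over Q(∛159) and [Q(∛159, ω) : Q(∛159)] = 2. By the tower law, [Q(∛159, ω) : Q] = 3 · 2 = 6. (In fact Q(∛159, ω) is the splitting field of x^3 - 159 over Q.)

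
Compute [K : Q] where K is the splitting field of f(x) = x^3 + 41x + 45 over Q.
[K : Q] = 6

By the rational root test, any rational root of the monic integer polynomial f(x) = x^3 + 41x + 45 must be an integer dividing the constant term 45, i.e. one of ±{1, 3, 5, 9, 15, 45}. Evaluating: f(1) = 87, f(-1) = 3, f(3) = 195, f(-3) = -105, f(5) = 375, f(-5) = -285, f(9) = 1143, f(-9) = -1053, f(15) = 4035, f(-15) = -3945, f(45) = 93015, f(-45) = -92925; none is 0, so f has no rational root and is therefore irreducible over Q (a cubic with no linear factor over a field is irreducible). For an irreducible cubic, the Galois group is A_3 or S_3 according as the discriminant disc(f) = -4a^3 - 27b^2 = -4·(41)^3 - 27·(45)^2 = -330359 is or is not a square in Q. Here disc(f) = -330359 is not a perfect square in Q, so the Galois group of f over Q is not contained in A_3 and must be all of S_3. The splitting field has degree |S_3| = 6 over Q, so [K : Q] = 6.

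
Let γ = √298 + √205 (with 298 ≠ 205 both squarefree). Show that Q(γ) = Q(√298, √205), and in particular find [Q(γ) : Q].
[Q(γ) : Q] = 4 (equivalently, Q(γ) = Q(√298, √205))

Obviously Q(γ) ⊆ Q(√298, √205), and [Q(√298, √205):Q] = 4 (since 298, 205 are distinct squarefree integers > 1 with 61090 not a perfect square). To show equality we compute the minimal polynomial of γ. From γ = √298 + √205: γ^2 = 298 + 2√(61090) + 205 = 503 + 2√(61090), so γ^2 - 503 = 2√(61090); squaring, (γ^2 - 503)^2 = 4·61090, i.e. γ^4 - 1006γ^2 + 253009 - 244360 = 0, i.e. γ^4 - 1006γ^2 + 8649 = 0. So γ is a root of x^4 - 1006x^2 + 8649. This polynomial is irreducible over Q: it has no rational root (each ±√298 ± √205 is irrational), and any factorization into two quadratics over Q would force √(61090) ∈ Q (pairing opposite roots) or √298, √205 ∈ Q (other pairings), all impossible. Hence [Q(γ):Q] = 4 = [Q(√298, √205):Q], so Q(γ) = Q(√298, √205).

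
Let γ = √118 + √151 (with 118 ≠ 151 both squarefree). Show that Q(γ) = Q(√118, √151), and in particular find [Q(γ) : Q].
[Q(γ) : Q] = 4 (equivalently, Q(γ) = Q(√118, √151))

Obviously Q(γ) ⊆ Q(√118, √151), and [Q(√118, √151):Q] = 4 (since 118, 151 are distinct squarefree integers > 1 with 17818 not a perfect square). To show equality we compute the minimal polynomial of γ. From γ = √118 + √151: γ^2 = 118 + 2√(17818) + 151 = 269 + 2√(17818), so γ^2 - 269 = 2√(17818); squaring, (γ^2 - 269)^2 = 4·17818, i.e. γ^4 - 538γ^2 + 72361 - 71272 = 0, i.e. γ^4 - 538γ^2 + 1089 = 0. So γ is a root of x^4 - 538x^2 + 1089. This polynomial is irreducible over Q: it has no rational root (each ±√118 ± √151 is irrational), and any factorization into two quadratics over Q would force √(17818) ∈ Q (pairing opposite roots) or √118, √151 ∈ Q (other pairings), all impossible. Hence [Q(γ):Q] = 4 = [Q(√118, √151):Q], so Q(γ) = Q(√118, √151).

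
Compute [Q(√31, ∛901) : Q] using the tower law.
[Q(√31, ∛901) : Q] = 6

Let L = Q(√31, ∛901). Since Q(√31) ⊂ L and [Q(√31):Q] = 2, the tower law gives 2 | [L:Q]. Likewise Q(∛901) ⊂ L with [Q(∛901):Q] = 3 (because 901 is not a perfect cube), so 3 | [L:Q]. As gcd(2,3) = 1, [L:Q] is divisible by 6. Conversely L is generated over Q by √31 and ∛901, so [L:Q] ≤ 2·3 = 6. Therefore [Q(√31, ∛901) : Q] = 6.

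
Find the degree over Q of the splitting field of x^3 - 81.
[K : Q] = 6

The roots of x^3 - 81 are ∛81, ω∛81, ω^2∛81 where ω = e^(2πi/3) is a primitive cube root of unity, so K = Q(∛81, ω). Now [Q(∛81):Q] = 3 (since 81 is not a perfect cube, x^3 - 81 is irreducible) and [Q(ω):Q] = 2. Both 2 and 3 divide [K:Q], and [K:Q] ≤ 3·2 = 6, so [K:Q] = 6. (Equivalently: Q(∛81) ⊂ R but ω ∉ R, so [K : Q(∛81)] = 2.)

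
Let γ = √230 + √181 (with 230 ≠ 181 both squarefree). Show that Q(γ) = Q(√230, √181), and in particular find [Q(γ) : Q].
[Q(γ) : Q] = 4 (equivalently, Q(γ) = Q(√230, √181))

Obviously Q(γ) ⊆ Q(√230, √181), and [Q(√230, √181):Q] = 4 (since 230, 181 are distinct squarefree integers > 1 with 41630 not a perfect square). To show equality we compute the minimal polynomial of γ. From γ = √230 + √181: γ^2 = 230 + 2√(41630) + 181 = 411 + 2√(41630), so γ^2 - 411 = 2√(41630); squaring, (γ^2 - 411)^2 = 4·41630, i.e. γ^4 - 822γ^2 + 168921 - 166520 = 0, i.e. γ^4 - 822γ^2 + 2401 = 0. So γ is a root of x^4 - 822x^2 + 2401. This polynomial is irreducible over Q: it has no rational root (each ±√230 ± √181 is irrational), and any factorization into two quadratics over Q would force √(41630) ∈ Q (pairing opposite roots) or √230, √181 ∈ Q (other pairings), all impossible. Hence [Q(γ):Q] = 4 = [Q(√230, √181):Q], so Q(γ) = Q(√230, √181).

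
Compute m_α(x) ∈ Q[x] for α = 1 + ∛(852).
m_α(x) = x^3 - 3x^2 + 3x - 853

Set β = α - 1 = ∛(852), so β^3 = 852. Then (α - 1)^3 - 852 = 0, i.e. α is a root of g(x) = (x - 1)^3 - 852 = x^3 - 3x^2 + 3x - 853. Since g(x) = h(x - 1) where h(x) = x^3 - 852, and h is irreducible over Q (because 852 is not a perfect cube, so h has no rational root, and a monic cubic with no rational root is irreducible), g is also irreducible (irreducibility is preserved under the substitution x → x - 1). Hence m_α(x) = x^3 - 3x^2 + 3x - 853.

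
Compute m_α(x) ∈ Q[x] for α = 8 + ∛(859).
m_α(x) = x^3 - 24x^2 + 192x - 1371

Set β = α - 8 = ∛(859), so β^3 = 859. Then (α - 8)^3 - 859 = 0, i.e. α is a root of g(x) = (x - 8)^3 - 859 = x^3 - 24x^2 + 192x - 1371. Since g(x) = h(x - 8) where h(x) = x^3 - 859, and h is irreducible over Q (because 859 is not a perfect cube, so h has no rational root, and a monic cubic with no rational root is irreducible), g is also irreducible (irreducibility is preserved under the substitution x → x - 8). Hence m_α(x) = x^3 - 24x^2 + 192x - 1371.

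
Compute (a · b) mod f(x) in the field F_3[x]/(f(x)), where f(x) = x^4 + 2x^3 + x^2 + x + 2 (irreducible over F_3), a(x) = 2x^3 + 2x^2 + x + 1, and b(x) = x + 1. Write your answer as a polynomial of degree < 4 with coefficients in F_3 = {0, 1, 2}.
a · b ≡ x^2 (mod f(x))

Multiply in F_3[x]: a(x)·b(x) = (2x^3 + 2x^2 + x + 1)·(x + 1) = 2x^4 + x^3 + 2x + 1. This has degree ≥ 4, so divide by f(x) over F_3: 2x^4 + x^3 + 2x + 1 = (2)·(x^4 + 2x^3 + x^2 + x + 2) + (x^2). Hence a·b ≡ x^2 (mod f). (F_3[x]/(f) is a field with 3^4 = 81 elements since f is irreducible of degree 4.)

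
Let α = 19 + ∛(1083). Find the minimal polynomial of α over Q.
m_α(x) = x^3 - 57x^2 + 1083x - 7942

Set β = α - 19 = ∛(1083), so β^3 = 1083. Then (α - 19)^3 - 1083 = 0, i.e. α is a root of g(x) = (x - 19)^3 - 1083 = x^3 - 57x^2 + 1083x - 7942. Since g(x) = h(x - 19) where h(x) = x^3 - 1083, and h is irreducible over Q (because 1083 is not a perfect cube, so h has no rational root, and a monic cubic with no rational root is irreducible), g is also irreducible (irreducibility is preserved under the substitution x → x - 19). Hence m_α(x) = x^3 - 57x^2 + 1083x - 7942.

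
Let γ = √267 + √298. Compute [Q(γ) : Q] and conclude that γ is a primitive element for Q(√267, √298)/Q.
[Q(γ) : Q] = 4 (equivalently, Q(γ) = Q(√267, √298))

Obviously Q(γ) ⊆ Q(√267, √298), and [Q(√267, √298):Q] = 4 (since 267, 298 are distinct squarefree integers > 1 with 79566 not a perfect square). To show equality we compute the minimal polynomial of γ. From γ = √267 + √298: γ^2 = 267 + 2√(79566) + 298 = 565 + 2√(79566), so γ^2 - 565 = 2√(79566); squaring, (γ^2 - 565)^2 = 4·79566, i.e. γ^4 - 1130γ^2 + 319225 - 318264 = 0, i.e. γ^4 - 1130γ^2 + 961 = 0. So γ is a root of x^4 - 1130x^2 + 961. This polynomial is irreducible over Q: it has no rational root (each ±√267 ± √298 is irrational), and any factorization into two quadratics over Q would force √(79566) ∈ Q (pairing opposite roots) or √267, √298 ∈ Q (other pairings), all impossible. Hence [Q(γ):Q] = 4 = [Q(√267, √298):Q], so Q(γ) = Q(√267, √298).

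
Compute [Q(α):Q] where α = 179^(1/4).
[Q(α):Q] = 4

α is a root of x^4 - 179. By Eisenstein's criterion at the prime p = 179 (which divides the constant term 179 but p^2 = 32041 does not, since 179 is squarefree), x^4 - 179 is irreducible over Q. Hence [Q(α):Q] = 4.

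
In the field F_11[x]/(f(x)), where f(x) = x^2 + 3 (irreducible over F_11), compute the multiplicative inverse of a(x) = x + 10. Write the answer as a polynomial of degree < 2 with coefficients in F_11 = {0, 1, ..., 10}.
a(x)^(-1) ≡ 8x + 8 (mod f(x))

Since f is irreducible over F_11, F_11[x]/(f) is a field and a(x) ≠ 0 has an inverse. Apply the extended Euclidean algorithm to f(x) and a(x) in F_11[x]: f(x) = (x + 1)·a(x) + (4). The last nonzero remainder is the constant 4 = gcd(f, a) in F_11. Back-substituting through the division chain expresses 4 = s(x)·a(x) + t(x)·f(x) with s(x) ≡ 10x + 10 (mod f), so (10x + 10)·a(x) ≡ 4 (mod f). Multiplying by 4^(-1) ≡ 3 in F_11 gives a(x)^(-1) ≡ 3·(10x + 10) ≡ 8x + 8 (mod f). Check: (x + 10)·(8x + 8) = 8x^2 + 3 ≡ 1 (mod x^2 + 3).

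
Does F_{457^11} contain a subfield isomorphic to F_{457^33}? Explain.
No: F_{457^33} is not a subfield of F_{457^11}

F_{p^m} embeds in F_{p^n} iff m | n. Here 33 ∤ 11 (since 11 = 0·33 + 11 with remainder 11 ≠ 0), so F_{457^33} is not a subfield of F_{457^11}. Equivalently: if it were, the tower law would give 33 = [F_{457^33}:F_457] dividing [F_{457^11}:F_457] = 11, contradiction.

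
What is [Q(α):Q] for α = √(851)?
[Q(α):Q] = 2

[Q(α):Q] equals the degree of the minimal polynomial of α. Here α^2 = 851 and x^2 - 851 is irreducible (d = 851 is squarefree, ≠ 1, hence not a square), so deg(m_α) = 2. Thus [Q(α):Q] = 2.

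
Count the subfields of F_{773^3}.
F_{773^3} has 2 subfields

The subfields of F_{p^n} are exactly the fields F_{p^d} for d | n (each is the fixed field of the unique index-d subgroup of Gal(F_{p^n}/F_p) ≅ Z/nZ). The divisors of n = 3 are {1, 3}, giving 2 subfields: F_{773^1}, F_{773^3}.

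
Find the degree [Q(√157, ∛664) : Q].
[Q(√157, ∛664) : Q] = 6

Let L = Q(√157, ∛664). Since Q(√157) ⊂ L and [Q(√157):Q] = 2, the tower law gives 2 | [L:Q]. Likewise Q(∛664) ⊂ L with [Q(∛664):Q] = 3 (because 664 is not a perfect cube), so 3 | [L:Q]. As gcd(2,3) = 1, [L:Q] is divisible by 6. Conversely L is generated over Q by √157 and ∛664, so [L:Q] ≤ 2·3 = 6. Therefore [Q(√157, ∛664) : Q] = 6.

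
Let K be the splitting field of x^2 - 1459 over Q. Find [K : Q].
[K : Q] = 2

f(x) = x^2 - 1459 factors as (x - √1459)(x + √1459). The splitting field is K = Q(√1459). Since 1459 is squarefree and > 1, it is not a perfect square, so x^2 - 1459 is irreducible over Q and [Q(√1459) : Q] = 2. Hence [K : Q] = 2.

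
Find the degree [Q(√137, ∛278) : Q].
[Q(√137, ∛278) : Q] = 6

Let L = Q(√137, ∛278). Since Q(√137) ⊂ L and [Q(√137):Q] = 2, the tower law gives 2 | [L:Q]. Likewise Q(∛278) ⊂ L with [Q(∛278):Q] = 3 (because 278 is not a perfect cube), so 3 | [L:Q]. As gcd(2,3) = 1, [L:Q] is divisible by 6. Conversely L is generated over Q by √137 and ∛278, so [L:Q] ≤ 2·3 = 6. Therefore [Q(√137, ∛278) : Q] = 6.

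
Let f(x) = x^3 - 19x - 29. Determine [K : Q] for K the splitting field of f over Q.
[K : Q] = 6

By the rational root test, any rational root of the monic integer polynomial f(x) = x^3 - 19x - 29 must be an integer dividing the constant term -29, i.e. one of ±{1, 29}. Evaluating: f(1) = -47, f(-1) = -11, f(29) = 23809, f(-29) = -23867; none is 0, so f has no rational root and is therefore irreducible over Q (a cubic with no linear factor over a field is irreducible). For an irreducible cubic, the Galois group is A_3 or S_3 according as the discriminant disc(f) = -4a^3 - 27b^2 = -4·(-19)^3 - 27·(-29)^2 = 4729 is or is not a square in Q. Here disc(f) = 4729 is not a perfect square in Q, so the Galois group of f over Q is not contained in A_3 and must be all of S_3. The splitting field has degree |S_3| = 6 over Q, so [K : Q] = 6.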